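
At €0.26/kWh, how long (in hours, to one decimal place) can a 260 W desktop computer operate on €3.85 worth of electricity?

Energy available = €3.85 ÷ €0.26/kWh = 14.8077 kWh
Hours = 14.8077 kWh ÷ 0.26 kW = 57.0 h

57.0 h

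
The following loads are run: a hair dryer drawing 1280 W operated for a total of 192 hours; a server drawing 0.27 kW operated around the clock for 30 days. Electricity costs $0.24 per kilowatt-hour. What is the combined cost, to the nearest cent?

$105.64

hair dryer: 1.28 kW × 192 h = 245.76 kWh
server: Runtime = 24 h × 30 = 720 h
server: 0.27 kW × 720 h = 194.4 kWh
Total energy = 440.16 kWh
Cost = 440.16 × $0.24 = $105.64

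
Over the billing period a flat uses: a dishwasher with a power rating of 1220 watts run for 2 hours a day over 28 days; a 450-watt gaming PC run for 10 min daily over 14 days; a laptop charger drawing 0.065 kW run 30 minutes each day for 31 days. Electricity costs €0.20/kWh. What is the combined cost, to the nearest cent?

€14.08

dishwasher: Runtime = 2 h/day × 28 days = 56 h
dishwasher: 1.22 kW × 56 h = 68.32 kWh
gaming PC: Runtime = 10 min × 14 = 140 min = 2.333333… h
gaming PC: 0.45 kW × 2.333333… h = 1.05 kWh
laptop charger: Runtime = 30 min × 31 = 930 min = 15.5 h
laptop charger: 0.065 kW × 15.5 h = 1.0075 kWh
Total energy = 70.3775 kWh
Cost = 70.3775 × €0.20 = €14.08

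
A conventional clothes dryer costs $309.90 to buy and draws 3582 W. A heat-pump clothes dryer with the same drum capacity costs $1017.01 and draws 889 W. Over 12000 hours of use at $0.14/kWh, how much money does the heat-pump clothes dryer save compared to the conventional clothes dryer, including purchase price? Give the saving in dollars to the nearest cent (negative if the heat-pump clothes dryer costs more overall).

$3817.13

conventional clothes dryer: $309.90 + (3582/1000) kW × 12000 h × $0.14 = $309.90 + $6017.76 = $6327.66
heat-pump clothes dryer: $1017.01 + (889/1000) kW × 12000 h × $0.14 = $1017.01 + $1493.52 = $2510.53
Saving = $6327.66 − $2510.53 = $3817.13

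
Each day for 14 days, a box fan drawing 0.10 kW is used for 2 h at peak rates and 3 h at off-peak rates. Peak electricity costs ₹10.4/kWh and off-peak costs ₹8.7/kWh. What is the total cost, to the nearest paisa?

₹65.66

Peak energy = 0.1 kW × 2 h × 14 = 2.8 kWh
Off-peak energy = 0.1 kW × 3 h × 14 = 4.2 kWh
Cost = 2.8 × ₹10.4 + 4.2 × ₹8.7 = ₹29.12 + ₹36.54 = ₹65.66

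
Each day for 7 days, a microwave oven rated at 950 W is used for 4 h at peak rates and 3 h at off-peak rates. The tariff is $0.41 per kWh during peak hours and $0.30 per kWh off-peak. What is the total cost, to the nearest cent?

$16.89

Peak energy = 0.95 kW × 4 h × 7 = 26.6 kWh
Off-peak energy = 0.95 kW × 3 h × 7 = 19.95 kWh
Cost = 26.6 × $0.41 + 19.95 × $0.30 = $10.906 + $5.985 = $16.89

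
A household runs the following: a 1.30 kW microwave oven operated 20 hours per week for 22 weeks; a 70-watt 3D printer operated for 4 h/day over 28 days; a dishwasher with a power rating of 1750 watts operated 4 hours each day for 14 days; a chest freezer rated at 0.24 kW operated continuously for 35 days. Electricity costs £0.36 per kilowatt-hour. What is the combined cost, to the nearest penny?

microwave oven: Runtime = 20 h/week × 22 weeks = 440 h
microwave oven: 1.3 kW × 440 h = 572 kWh
3D printer: Runtime = 4 h/day × 28 days = 112 h
3D printer: 0.07 kW × 112 h = 7.84 kWh
dishwasher: Runtime = 4 h/day × 14 days = 56 h
dishwasher: 1.75 kW × 56 h = 98 kWh
chest freezer: Runtime = 24 h × 35 = 840 h
chest freezer: 0.24 kW × 840 h = 201.6 kWh
Total energy = 879.44 kWh
Cost = 879.44 × £0.36 = £316.60

£316.60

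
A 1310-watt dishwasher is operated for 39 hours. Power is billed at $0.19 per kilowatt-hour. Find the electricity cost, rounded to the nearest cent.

$9.71

Energy = 1.31 kW × 39 h = 51.09 kWh
Cost = 51.09 kWh × $0.19/kWh = $9.71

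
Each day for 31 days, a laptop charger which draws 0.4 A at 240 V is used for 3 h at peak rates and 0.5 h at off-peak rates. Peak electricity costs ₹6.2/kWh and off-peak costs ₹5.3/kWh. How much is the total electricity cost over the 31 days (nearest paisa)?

Power = 0.4 A × 240 V = 96 W = 0.096 kW
Peak energy = 0.096 kW × 3 h × 31 = 8.928 kWh
Off-peak energy = 0.096 kW × 0.5 h × 31 = 1.488 kWh
Cost = 8.928 × ₹6.2 + 1.488 × ₹5.3 = ₹55.3536 + ₹7.8864 = ₹63.24

₹63.24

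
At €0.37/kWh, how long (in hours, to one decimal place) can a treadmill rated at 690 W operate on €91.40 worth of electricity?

Energy available = €91.40 ÷ €0.37/kWh = 247.027 kWh
Hours = 247.027 kWh ÷ 0.69 kW = 358.0 h

358.0 h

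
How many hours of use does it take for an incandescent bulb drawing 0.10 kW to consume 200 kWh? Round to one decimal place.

Hours = 200 kWh ÷ 0.1 kW = 2000.0 h

2000.0 h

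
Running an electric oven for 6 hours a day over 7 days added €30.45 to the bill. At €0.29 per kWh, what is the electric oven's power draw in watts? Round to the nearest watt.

Energy = €30.45 ÷ €0.29/kWh = 105 kWh
Runtime = 6 h/day × 7 days = 42 h
Power = 105 kWh ÷ 42 h = 2.5 kW = 2500 W

2500 W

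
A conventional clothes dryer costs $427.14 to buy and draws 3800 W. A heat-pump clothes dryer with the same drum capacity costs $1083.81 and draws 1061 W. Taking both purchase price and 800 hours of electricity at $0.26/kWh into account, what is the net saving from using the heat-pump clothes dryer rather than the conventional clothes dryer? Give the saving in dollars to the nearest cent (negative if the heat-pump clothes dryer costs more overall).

conventional clothes dryer: $427.14 + (3800/1000) kW × 800 h × $0.26 = $427.14 + $790.4 = $1217.54
heat-pump clothes dryer: $1083.81 + (1061/1000) kW × 800 h × $0.26 = $1083.81 + $220.688 = $1304.498
Saving = $1217.54 − $1304.498 = −$86.958 → -$86.96

-$86.96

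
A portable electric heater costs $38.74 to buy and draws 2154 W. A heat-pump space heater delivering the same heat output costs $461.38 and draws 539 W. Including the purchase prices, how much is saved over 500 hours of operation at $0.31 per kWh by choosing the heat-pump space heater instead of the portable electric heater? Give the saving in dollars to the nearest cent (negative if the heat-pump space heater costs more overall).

portable electric heater: $38.74 + (2154/1000) kW × 500 h × $0.31 = $38.74 + $333.87 = $372.61
heat-pump space heater: $461.38 + (539/1000) kW × 500 h × $0.31 = $461.38 + $83.545 = $544.925
Saving = $372.61 − $544.925 = −$172.315 → -$172.32

-$172.32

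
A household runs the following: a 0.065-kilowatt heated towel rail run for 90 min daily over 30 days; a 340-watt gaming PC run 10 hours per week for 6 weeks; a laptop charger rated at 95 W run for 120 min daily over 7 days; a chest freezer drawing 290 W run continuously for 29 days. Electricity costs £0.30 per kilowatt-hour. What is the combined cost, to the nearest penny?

£67.95

heated towel rail: Runtime = 90 min × 30 = 2700 min = 45 h
heated towel rail: 0.065 kW × 45 h = 2.925 kWh
gaming PC: Runtime = 10 h/week × 6 weeks = 60 h
gaming PC: 0.34 kW × 60 h = 20.4 kWh
laptop charger: Runtime = 120 min × 7 = 840 min = 14 h
laptop charger: 0.095 kW × 14 h = 1.33 kWh
chest freezer: Runtime = 24 h × 29 = 696 h
chest freezer: 0.29 kW × 696 h = 201.84 kWh
Total energy = 226.495 kWh
Cost = 226.495 × £0.30 = £67.95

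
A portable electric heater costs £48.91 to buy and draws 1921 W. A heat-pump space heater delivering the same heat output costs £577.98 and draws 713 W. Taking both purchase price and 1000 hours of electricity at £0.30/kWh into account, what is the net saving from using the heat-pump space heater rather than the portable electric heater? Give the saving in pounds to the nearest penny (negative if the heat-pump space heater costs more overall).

-£166.67

portable electric heater: £48.91 + (1921/1000) kW × 1000 h × £0.30 = £48.91 + £576.3 = £625.21
heat-pump space heater: £577.98 + (713/1000) kW × 1000 h × £0.30 = £577.98 + £213.9 = £791.88
Saving = £625.21 − £791.88 = −£166.67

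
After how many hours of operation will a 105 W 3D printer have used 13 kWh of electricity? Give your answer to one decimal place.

123.8 h

Hours = 13 kWh ÷ 0.105 kW = 123.8 h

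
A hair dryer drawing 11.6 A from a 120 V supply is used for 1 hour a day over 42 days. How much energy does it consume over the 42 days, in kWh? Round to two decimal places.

58.46 kWh

Power = 11.6 A × 120 V = 1392 W = 1.392 kW
Runtime = 1 h/day × 42 days = 42 h
Energy = 1.392 kW × 42 h = 58.464 kWh ≈ 58.46 kWh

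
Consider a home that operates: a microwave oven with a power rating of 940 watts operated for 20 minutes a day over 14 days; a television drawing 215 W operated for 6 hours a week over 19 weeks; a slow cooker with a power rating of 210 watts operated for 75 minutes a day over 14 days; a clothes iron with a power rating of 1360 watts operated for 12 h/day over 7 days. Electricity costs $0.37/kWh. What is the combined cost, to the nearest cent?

microwave oven: Runtime = 20 min × 14 = 280 min = 4.666666… h
microwave oven: 0.94 kW × 4.666666… h = 4.386666… kWh
television: Runtime = 6 h/week × 19 weeks = 114 h
television: 0.215 kW × 114 h = 24.51 kWh
slow cooker: Runtime = 75 min × 14 = 1050 min = 17.5 h
slow cooker: 0.21 kW × 17.5 h = 3.675 kWh
clothes iron: Runtime = 12 h/day × 7 days = 84 h
clothes iron: 1.36 kW × 84 h = 114.24 kWh
Total energy = 146.811666… kWh
Cost = 146.811666… × $0.37 = $54.32

$54.32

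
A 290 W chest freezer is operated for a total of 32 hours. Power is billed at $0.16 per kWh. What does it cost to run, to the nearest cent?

Energy = 0.29 kW × 32 h = 9.28 kWh
Cost = 9.28 kWh × $0.16/kWh = $1.48

$1.48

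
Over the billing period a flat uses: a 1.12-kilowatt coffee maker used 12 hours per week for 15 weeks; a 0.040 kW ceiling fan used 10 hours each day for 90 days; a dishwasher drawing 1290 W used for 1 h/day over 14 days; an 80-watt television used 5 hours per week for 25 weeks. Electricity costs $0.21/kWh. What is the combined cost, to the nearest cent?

coffee maker: Runtime = 12 h/week × 15 weeks = 180 h
coffee maker: 1.12 kW × 180 h = 201.6 kWh
ceiling fan: Runtime = 10 h/day × 90 days = 900 h
ceiling fan: 0.04 kW × 900 h = 36 kWh
dishwasher: Runtime = 1 h/day × 14 days = 14 h
dishwasher: 1.29 kW × 14 h = 18.06 kWh
television: Runtime = 5 h/week × 25 weeks = 125 h
television: 0.08 kW × 125 h = 10 kWh
Total energy = 265.66 kWh
Cost = 265.66 × $0.21 = $55.79

$55.79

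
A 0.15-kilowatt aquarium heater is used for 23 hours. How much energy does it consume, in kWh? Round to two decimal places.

Energy = 0.15 kW × 23 h = 3.45 kWh

3.45 kWh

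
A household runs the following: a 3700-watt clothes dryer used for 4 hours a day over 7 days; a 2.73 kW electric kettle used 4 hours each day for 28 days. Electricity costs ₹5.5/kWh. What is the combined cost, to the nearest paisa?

₹2251.48

clothes dryer: Runtime = 4 h/day × 7 days = 28 h
clothes dryer: 3.7 kW × 28 h = 103.6 kWh
electric kettle: Runtime = 4 h/day × 28 days = 112 h
electric kettle: 2.73 kW × 112 h = 305.76 kWh
Total energy = 409.36 kWh
Cost = 409.36 × ₹5.5 = ₹2251.48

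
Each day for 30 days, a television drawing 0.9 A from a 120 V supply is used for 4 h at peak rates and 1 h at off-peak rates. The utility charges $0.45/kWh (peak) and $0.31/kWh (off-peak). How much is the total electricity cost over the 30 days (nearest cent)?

$6.84

Power = 0.9 A × 120 V = 108 W = 0.108 kW
Peak energy = 0.108 kW × 4 h × 30 = 12.96 kWh
Off-peak energy = 0.108 kW × 1 h × 30 = 3.24 kWh
Cost = 12.96 × $0.45 + 3.24 × $0.31 = $5.832 + $1.0044 = $6.84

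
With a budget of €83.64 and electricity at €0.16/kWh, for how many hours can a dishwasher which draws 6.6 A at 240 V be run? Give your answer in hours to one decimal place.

330.0 h

Power = 6.6 A × 240 V = 1584 W = 1.584 kW
Energy available = €83.64 ÷ €0.16/kWh = 522.75 kWh
Hours = 522.75 kWh ÷ 1.584 kW = 330.0 h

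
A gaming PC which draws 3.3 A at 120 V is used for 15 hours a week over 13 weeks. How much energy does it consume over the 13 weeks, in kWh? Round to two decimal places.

Power = 3.3 A × 120 V = 396 W = 0.396 kW
Runtime = 15 h/week × 13 weeks = 195 h
Energy = 0.396 kW × 195 h = 77.22 kWh

77.22 kWh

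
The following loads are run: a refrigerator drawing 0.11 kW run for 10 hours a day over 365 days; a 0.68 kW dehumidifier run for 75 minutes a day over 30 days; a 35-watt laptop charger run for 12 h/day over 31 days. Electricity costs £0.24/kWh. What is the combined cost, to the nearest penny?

refrigerator: Runtime = 10 h/day × 365 days = 3650 h
refrigerator: 0.11 kW × 3650 h = 401.5 kWh
dehumidifier: Runtime = 75 min × 30 = 2250 min = 37.5 h
dehumidifier: 0.68 kW × 37.5 h = 25.5 kWh
laptop charger: Runtime = 12 h/day × 31 days = 372 h
laptop charger: 0.035 kW × 372 h = 13.02 kWh
Total energy = 440.02 kWh
Cost = 440.02 × £0.24 = £105.60

£105.60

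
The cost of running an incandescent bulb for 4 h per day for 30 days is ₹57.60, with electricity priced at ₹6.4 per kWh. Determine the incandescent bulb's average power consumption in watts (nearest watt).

75 W

Energy = ₹57.60 ÷ ₹6.4/kWh = 9 kWh
Runtime = 4 h/day × 30 days = 120 h
Power = 9 kWh ÷ 120 h = 0.075 kW = 75 W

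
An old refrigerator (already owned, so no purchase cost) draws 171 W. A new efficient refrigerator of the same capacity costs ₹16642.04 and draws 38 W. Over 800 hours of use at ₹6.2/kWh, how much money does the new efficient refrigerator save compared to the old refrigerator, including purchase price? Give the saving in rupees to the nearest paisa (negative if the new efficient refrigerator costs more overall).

-₹15982.36

old refrigerator: ₹0.00 + (171/1000) kW × 800 h × ₹6.2 = ₹0.00 + ₹848.16 = ₹848.16
new efficient refrigerator: ₹16642.04 + (38/1000) kW × 800 h × ₹6.2 = ₹16642.04 + ₹188.48 = ₹16830.52
Saving = ₹848.16 − ₹16830.52 = −₹15982.36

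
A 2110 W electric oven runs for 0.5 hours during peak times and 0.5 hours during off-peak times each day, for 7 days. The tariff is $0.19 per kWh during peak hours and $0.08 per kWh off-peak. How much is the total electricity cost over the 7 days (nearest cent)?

$1.99

Peak energy = 2.11 kW × 0.5 h × 7 = 7.385 kWh
Off-peak energy = 2.11 kW × 0.5 h × 7 = 7.385 kWh
Cost = 7.385 × $0.19 + 7.385 × $0.08 = $1.40315 + $0.5908 = $1.99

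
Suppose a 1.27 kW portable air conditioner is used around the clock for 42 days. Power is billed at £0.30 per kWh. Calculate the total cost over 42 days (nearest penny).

£384.05

Runtime = 24 h × 42 = 1008 h
Energy = 1.27 kW × 1008 h = 1280.16 kWh
Cost = 1280.16 kWh × £0.30/kWh = £384.05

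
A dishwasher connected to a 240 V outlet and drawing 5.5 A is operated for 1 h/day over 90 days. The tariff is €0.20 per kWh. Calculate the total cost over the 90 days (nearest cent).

Power = 5.5 A × 240 V = 1320 W = 1.32 kW
Runtime = 1 h/day × 90 days = 90 h
Energy = 1.32 kW × 90 h = 118.8 kWh
Cost = 118.8 kWh × €0.20/kWh = €23.76

€23.76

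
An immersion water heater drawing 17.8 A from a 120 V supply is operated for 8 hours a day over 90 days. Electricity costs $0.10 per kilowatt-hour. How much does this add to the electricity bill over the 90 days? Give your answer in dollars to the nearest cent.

$153.79

Power = 17.8 A × 120 V = 2136 W = 2.136 kW
Runtime = 8 h/day × 90 days = 720 h
Energy = 2.136 kW × 720 h = 1537.92 kWh
Cost = 1537.92 kWh × $0.10/kWh = $153.79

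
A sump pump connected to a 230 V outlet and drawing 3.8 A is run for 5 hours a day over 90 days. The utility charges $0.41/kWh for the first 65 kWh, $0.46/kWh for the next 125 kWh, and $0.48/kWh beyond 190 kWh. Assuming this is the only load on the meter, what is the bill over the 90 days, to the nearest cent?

$181.73

Power = 3.8 A × 230 V = 874 W = 0.874 kW
Runtime = 5 h/day × 90 days = 450 h
Energy = 0.874 kW × 450 h = 393.3 kWh
Tier 1 (0–65 kWh): 65 × $0.41 = $26.65
Tier 2 (65–190 kWh): 125 × $0.46 = $57.5
Above 190 kWh: 203.3 × $0.48 = $97.584
Bill = $181.73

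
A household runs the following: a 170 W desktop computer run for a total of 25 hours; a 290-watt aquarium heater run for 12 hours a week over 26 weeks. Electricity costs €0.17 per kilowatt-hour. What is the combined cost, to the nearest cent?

€16.10

desktop computer: 0.17 kW × 25 h = 4.25 kWh
aquarium heater: Runtime = 12 h/week × 26 weeks = 312 h
aquarium heater: 0.29 kW × 312 h = 90.48 kWh
Total energy = 94.73 kWh
Cost = 94.73 × €0.17 = €16.10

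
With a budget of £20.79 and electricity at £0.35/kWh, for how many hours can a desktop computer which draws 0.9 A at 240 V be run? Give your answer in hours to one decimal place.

Power = 0.9 A × 240 V = 216 W = 0.216 kW
Energy available = £20.79 ÷ £0.35/kWh = 59.4 kWh
Hours = 59.4 kWh ÷ 0.216 kW = 275.0 h

275.0 h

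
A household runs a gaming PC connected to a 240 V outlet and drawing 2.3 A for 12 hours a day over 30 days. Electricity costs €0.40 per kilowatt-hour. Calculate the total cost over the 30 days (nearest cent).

Power = 2.3 A × 240 V = 552 W = 0.552 kW
Runtime = 12 h/day × 30 days = 360 h
Energy = 0.552 kW × 360 h = 198.72 kWh
Cost = 198.72 kWh × €0.40/kWh = €79.49

€79.49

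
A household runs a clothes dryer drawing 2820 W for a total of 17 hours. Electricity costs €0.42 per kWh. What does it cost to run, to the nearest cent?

€20.13

Energy = 2.82 kW × 17 h = 47.94 kWh
Cost = 47.94 kWh × €0.42/kWh = €20.13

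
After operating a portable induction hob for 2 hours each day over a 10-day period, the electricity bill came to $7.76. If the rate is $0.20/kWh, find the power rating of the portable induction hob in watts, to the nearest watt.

Energy = $7.76 ÷ $0.20/kWh = 38.8 kWh
Runtime = 2 h/day × 10 days = 20 h
Power = 38.8 kWh ÷ 20 h = 1.94 kW = 1940 W

1940 W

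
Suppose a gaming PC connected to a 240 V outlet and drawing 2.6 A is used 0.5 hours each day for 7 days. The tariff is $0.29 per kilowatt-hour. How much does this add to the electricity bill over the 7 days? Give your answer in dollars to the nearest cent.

$0.63

Power = 2.6 A × 240 V = 624 W = 0.624 kW
Runtime = 0.5 h/day × 7 days = 3.5 h
Energy = 0.624 kW × 3.5 h = 2.184 kWh
Cost = 2.184 kWh × $0.29/kWh = $0.63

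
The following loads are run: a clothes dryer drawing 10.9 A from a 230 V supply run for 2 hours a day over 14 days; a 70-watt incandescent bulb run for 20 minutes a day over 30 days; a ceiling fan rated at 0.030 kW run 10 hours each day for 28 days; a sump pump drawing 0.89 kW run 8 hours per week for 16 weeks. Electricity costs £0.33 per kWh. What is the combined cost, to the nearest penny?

clothes dryer: Power = 10.9 A × 230 V = 2507 W = 2.507 kW
clothes dryer: Runtime = 2 h/day × 14 days = 28 h
clothes dryer: 2.507 kW × 28 h = 70.196 kWh
incandescent bulb: Runtime = 20 min × 30 = 600 min = 10 h
incandescent bulb: 0.07 kW × 10 h = 0.7 kWh
ceiling fan: Runtime = 10 h/day × 28 days = 280 h
ceiling fan: 0.03 kW × 280 h = 8.4 kWh
sump pump: Runtime = 8 h/week × 16 weeks = 128 h
sump pump: 0.89 kW × 128 h = 113.92 kWh
Total energy = 193.216 kWh
Cost = 193.216 × £0.33 = £63.76

£63.76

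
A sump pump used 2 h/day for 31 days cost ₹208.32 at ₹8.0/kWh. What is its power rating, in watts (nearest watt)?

420 W

Energy = ₹208.32 ÷ ₹8.0/kWh = 26.04 kWh
Runtime = 2 h/day × 31 days = 62 h
Power = 26.04 kWh ÷ 62 h = 0.42 kW = 420 W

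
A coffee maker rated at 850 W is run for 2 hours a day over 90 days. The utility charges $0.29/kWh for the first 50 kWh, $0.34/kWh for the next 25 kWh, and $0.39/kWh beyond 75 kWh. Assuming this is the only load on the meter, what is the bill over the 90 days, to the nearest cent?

Runtime = 2 h/day × 90 days = 180 h
Energy = 0.85 kW × 180 h = 153 kWh
Tier 1 (0–50 kWh): 50 × $0.29 = $14.5
Tier 2 (50–75 kWh): 25 × $0.34 = $8.5
Above 75 kWh: 78 × $0.39 = $30.42
Bill = $53.42

$53.42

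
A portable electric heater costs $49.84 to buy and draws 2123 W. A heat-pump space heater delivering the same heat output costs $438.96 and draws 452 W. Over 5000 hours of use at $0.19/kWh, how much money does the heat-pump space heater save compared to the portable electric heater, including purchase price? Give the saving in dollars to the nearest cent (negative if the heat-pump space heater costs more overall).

$1198.33

portable electric heater: $49.84 + (2123/1000) kW × 5000 h × $0.19 = $49.84 + $2016.85 = $2066.69
heat-pump space heater: $438.96 + (452/1000) kW × 5000 h × $0.19 = $438.96 + $429.4 = $868.36
Saving = $2066.69 − $868.36 = $1198.33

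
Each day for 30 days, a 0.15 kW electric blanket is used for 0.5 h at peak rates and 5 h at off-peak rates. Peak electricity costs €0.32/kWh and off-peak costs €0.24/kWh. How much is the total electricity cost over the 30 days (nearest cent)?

€6.12

Peak energy = 0.15 kW × 0.5 h × 30 = 2.25 kWh
Off-peak energy = 0.15 kW × 5 h × 30 = 22.5 kWh
Cost = 2.25 × €0.32 + 22.5 × €0.24 = €0.72 + €5.4 = €6.12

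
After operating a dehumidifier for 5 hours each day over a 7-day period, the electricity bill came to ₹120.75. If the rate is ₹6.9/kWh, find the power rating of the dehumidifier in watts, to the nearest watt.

Energy = ₹120.75 ÷ ₹6.9/kWh = 17.5 kWh
Runtime = 5 h/day × 7 days = 35 h
Power = 17.5 kWh ÷ 35 h = 0.5 kW = 500 W

500 W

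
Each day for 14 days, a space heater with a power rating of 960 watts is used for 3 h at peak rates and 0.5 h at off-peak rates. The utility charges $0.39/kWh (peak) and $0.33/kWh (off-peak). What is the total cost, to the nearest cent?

Peak energy = 0.96 kW × 3 h × 14 = 40.32 kWh
Off-peak energy = 0.96 kW × 0.5 h × 14 = 6.72 kWh
Cost = 40.32 × $0.39 + 6.72 × $0.33 = $15.7248 + $2.2176 = $17.94

$17.94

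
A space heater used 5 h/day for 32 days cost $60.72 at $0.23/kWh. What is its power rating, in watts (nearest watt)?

Energy = $60.72 ÷ $0.23/kWh = 264 kWh
Runtime = 5 h/day × 32 days = 160 h
Power = 264 kWh ÷ 160 h = 1.65 kW = 1650 W

1650 W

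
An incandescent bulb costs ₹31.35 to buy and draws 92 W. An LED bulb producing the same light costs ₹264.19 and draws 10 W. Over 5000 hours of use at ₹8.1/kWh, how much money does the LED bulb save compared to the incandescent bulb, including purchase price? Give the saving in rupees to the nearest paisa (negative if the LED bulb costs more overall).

incandescent bulb: ₹31.35 + (92/1000) kW × 5000 h × ₹8.1 = ₹31.35 + ₹3726 = ₹3757.35
LED bulb: ₹264.19 + (10/1000) kW × 5000 h × ₹8.1 = ₹264.19 + ₹405 = ₹669.19
Saving = ₹3757.35 − ₹669.19 = ₹3088.16

₹3088.16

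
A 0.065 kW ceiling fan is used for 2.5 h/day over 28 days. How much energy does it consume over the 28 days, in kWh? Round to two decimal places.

Runtime = 2.5 h/day × 28 days = 70 h
Energy = 0.065 kW × 70 h = 4.55 kWh

4.55 kWh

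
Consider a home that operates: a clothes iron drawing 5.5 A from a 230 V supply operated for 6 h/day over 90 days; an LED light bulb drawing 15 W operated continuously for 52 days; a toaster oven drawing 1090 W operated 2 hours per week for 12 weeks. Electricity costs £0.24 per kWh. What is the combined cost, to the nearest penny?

£174.72

clothes iron: Power = 5.5 A × 230 V = 1265 W = 1.265 kW
clothes iron: Runtime = 6 h/day × 90 days = 540 h
clothes iron: 1.265 kW × 540 h = 683.1 kWh
LED light bulb: Runtime = 24 h × 52 = 1248 h
LED light bulb: 0.015 kW × 1248 h = 18.72 kWh
toaster oven: Runtime = 2 h/week × 12 weeks = 24 h
toaster oven: 1.09 kW × 24 h = 26.16 kWh
Total energy = 727.98 kWh
Cost = 727.98 × £0.24 = £174.72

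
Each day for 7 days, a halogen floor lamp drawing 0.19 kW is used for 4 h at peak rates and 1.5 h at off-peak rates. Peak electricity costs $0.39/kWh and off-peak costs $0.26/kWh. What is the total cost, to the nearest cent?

$2.59

Peak energy = 0.19 kW × 4 h × 7 = 5.32 kWh
Off-peak energy = 0.19 kW × 1.5 h × 7 = 1.995 kWh
Cost = 5.32 × $0.39 + 1.995 × $0.26 = $2.0748 + $0.5187 = $2.59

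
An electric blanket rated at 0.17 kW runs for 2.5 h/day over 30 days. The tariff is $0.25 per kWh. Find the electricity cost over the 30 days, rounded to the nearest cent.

Runtime = 2.5 h/day × 30 days = 75 h
Energy = 0.17 kW × 75 h = 12.75 kWh
Cost = 12.75 kWh × $0.25/kWh = $3.19

$3.19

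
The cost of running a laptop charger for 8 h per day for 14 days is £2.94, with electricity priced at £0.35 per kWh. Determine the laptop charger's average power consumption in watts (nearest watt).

Energy = £2.94 ÷ £0.35/kWh = 8.4 kWh
Runtime = 8 h/day × 14 days = 112 h
Power = 8.4 kWh ÷ 112 h = 0.075 kW = 75 W

75 W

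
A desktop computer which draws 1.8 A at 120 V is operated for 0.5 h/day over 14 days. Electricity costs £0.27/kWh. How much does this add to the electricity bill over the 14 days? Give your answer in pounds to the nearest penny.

£0.41

Power = 1.8 A × 120 V = 216 W = 0.216 kW
Runtime = 0.5 h/day × 14 days = 7 h
Energy = 0.216 kW × 7 h = 1.512 kWh
Cost = 1.512 kWh × £0.27/kWh = £0.41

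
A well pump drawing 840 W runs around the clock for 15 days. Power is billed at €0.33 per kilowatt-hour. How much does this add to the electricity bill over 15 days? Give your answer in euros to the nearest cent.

€99.79

Runtime = 24 h × 15 = 360 h
Energy = 0.84 kW × 360 h = 302.4 kWh
Cost = 302.4 kWh × €0.33/kWh = €99.79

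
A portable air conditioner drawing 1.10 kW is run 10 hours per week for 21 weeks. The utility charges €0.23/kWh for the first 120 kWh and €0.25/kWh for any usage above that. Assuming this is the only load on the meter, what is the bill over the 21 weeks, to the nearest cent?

€55.35

Runtime = 10 h/week × 21 weeks = 210 h
Energy = 1.1 kW × 210 h = 231 kWh
Tier 1 (0–120 kWh): 120 × €0.23 = €27.6
Above 120 kWh: 111 × €0.25 = €27.75
Bill = €55.35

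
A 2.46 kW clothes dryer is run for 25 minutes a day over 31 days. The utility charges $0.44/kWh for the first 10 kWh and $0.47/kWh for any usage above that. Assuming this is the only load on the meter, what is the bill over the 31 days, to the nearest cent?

$14.63

Runtime = 25 min × 31 = 775 min = 12.916666… h
Energy = 2.46 kW × 12.916666… h = 31.775 kWh
Tier 1 (0–10 kWh): 10 × $0.44 = $4.4
Above 10 kWh: 21.775 × $0.47 = $10.23425
Bill = $14.63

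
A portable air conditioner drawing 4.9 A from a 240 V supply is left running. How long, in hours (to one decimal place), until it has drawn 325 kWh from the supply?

Power = 4.9 A × 240 V = 1176 W = 1.176 kW
Hours = 325 kWh ÷ 1.176 kW = 276.4 h

276.4 h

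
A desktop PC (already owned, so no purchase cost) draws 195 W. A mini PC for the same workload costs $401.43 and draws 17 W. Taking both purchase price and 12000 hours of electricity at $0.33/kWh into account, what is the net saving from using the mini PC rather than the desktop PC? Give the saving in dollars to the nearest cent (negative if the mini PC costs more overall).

$303.45

desktop PC: $0.00 + (195/1000) kW × 12000 h × $0.33 = $0.00 + $772.2 = $772.2
mini PC: $401.43 + (17/1000) kW × 12000 h × $0.33 = $401.43 + $67.32 = $468.75
Saving = $772.2 − $468.75 = $303.45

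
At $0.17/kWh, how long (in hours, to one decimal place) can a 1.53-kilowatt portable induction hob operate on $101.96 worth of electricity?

392.0 h

Energy available = $101.96 ÷ $0.17/kWh = 599.7647 kWh
Hours = 599.7647 kWh ÷ 1.53 kW = 392.0 h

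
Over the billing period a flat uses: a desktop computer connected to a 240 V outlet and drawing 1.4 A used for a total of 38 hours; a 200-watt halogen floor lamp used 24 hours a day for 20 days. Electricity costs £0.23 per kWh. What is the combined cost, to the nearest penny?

£25.02

desktop computer: Power = 1.4 A × 240 V = 336 W = 0.336 kW
desktop computer: 0.336 kW × 38 h = 12.768 kWh
halogen floor lamp: Runtime = 24 h × 20 = 480 h
halogen floor lamp: 0.2 kW × 480 h = 96 kWh
Total energy = 108.768 kWh
Cost = 108.768 × £0.23 = £25.02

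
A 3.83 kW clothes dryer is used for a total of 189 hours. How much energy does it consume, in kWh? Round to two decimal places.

Energy = 3.83 kW × 189 h = 723.87 kWh

723.87 kWh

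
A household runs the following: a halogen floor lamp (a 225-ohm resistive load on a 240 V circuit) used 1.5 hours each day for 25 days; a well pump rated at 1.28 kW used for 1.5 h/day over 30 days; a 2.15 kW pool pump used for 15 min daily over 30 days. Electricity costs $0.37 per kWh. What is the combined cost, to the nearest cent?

$30.83

halogen floor lamp: Power = V²/R = 240²/225 = 256 W = 0.256 kW
halogen floor lamp: Runtime = 1.5 h/day × 25 days = 37.5 h
halogen floor lamp: 0.256 kW × 37.5 h = 9.6 kWh
well pump: Runtime = 1.5 h/day × 30 days = 45 h
well pump: 1.28 kW × 45 h = 57.6 kWh
pool pump: Runtime = 15 min × 30 = 450 min = 7.5 h
pool pump: 2.15 kW × 7.5 h = 16.125 kWh
Total energy = 83.325 kWh
Cost = 83.325 × $0.37 = $30.83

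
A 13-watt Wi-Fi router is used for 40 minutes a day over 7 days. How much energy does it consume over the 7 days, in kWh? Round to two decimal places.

0.06 kWh

Runtime = 40 min × 7 = 280 min = 4.666666… h
Energy = 0.013 kW × 4.666666… h = 0.060666… kWh ≈ 0.06 kWh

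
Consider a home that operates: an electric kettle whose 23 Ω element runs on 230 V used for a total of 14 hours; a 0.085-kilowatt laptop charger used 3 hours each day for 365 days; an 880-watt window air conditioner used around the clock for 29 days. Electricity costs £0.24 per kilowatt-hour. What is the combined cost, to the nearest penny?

£177.06

electric kettle: Power = V²/R = 230²/23 = 2300 W = 2.3 kW
electric kettle: 2.3 kW × 14 h = 32.2 kWh
laptop charger: Runtime = 3 h/day × 365 days = 1095 h
laptop charger: 0.085 kW × 1095 h = 93.075 kWh
window air conditioner: Runtime = 24 h × 29 = 696 h
window air conditioner: 0.88 kW × 696 h = 612.48 kWh
Total energy = 737.755 kWh
Cost = 737.755 × £0.24 = £177.06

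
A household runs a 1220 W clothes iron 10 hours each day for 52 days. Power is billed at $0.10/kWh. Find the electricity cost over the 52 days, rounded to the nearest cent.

Runtime = 10 h/day × 52 days = 520 h
Energy = 1.22 kW × 520 h = 634.4 kWh
Cost = 634.4 kWh × $0.10/kWh = $63.44

$63.44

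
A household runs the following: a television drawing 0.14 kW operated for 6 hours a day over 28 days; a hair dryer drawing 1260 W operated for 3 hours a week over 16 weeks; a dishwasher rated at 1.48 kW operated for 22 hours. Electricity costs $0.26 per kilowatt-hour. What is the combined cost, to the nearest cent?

$30.31

television: Runtime = 6 h/day × 28 days = 168 h
television: 0.14 kW × 168 h = 23.52 kWh
hair dryer: Runtime = 3 h/week × 16 weeks = 48 h
hair dryer: 1.26 kW × 48 h = 60.48 kWh
dishwasher: 1.48 kW × 22 h = 32.56 kWh
Total energy = 116.56 kWh
Cost = 116.56 × $0.26 = $30.31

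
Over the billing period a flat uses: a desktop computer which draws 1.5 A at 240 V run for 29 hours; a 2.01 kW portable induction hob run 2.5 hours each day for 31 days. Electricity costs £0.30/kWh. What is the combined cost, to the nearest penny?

£49.86

desktop computer: Power = 1.5 A × 240 V = 360 W = 0.36 kW
desktop computer: 0.36 kW × 29 h = 10.44 kWh
portable induction hob: Runtime = 2.5 h/day × 31 days = 77.5 h
portable induction hob: 2.01 kW × 77.5 h = 155.775 kWh
Total energy = 166.215 kWh
Cost = 166.215 × £0.30 = £49.86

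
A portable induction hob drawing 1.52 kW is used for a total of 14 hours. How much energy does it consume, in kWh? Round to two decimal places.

21.28 kWh

Energy = 1.52 kW × 14 h = 21.28 kWh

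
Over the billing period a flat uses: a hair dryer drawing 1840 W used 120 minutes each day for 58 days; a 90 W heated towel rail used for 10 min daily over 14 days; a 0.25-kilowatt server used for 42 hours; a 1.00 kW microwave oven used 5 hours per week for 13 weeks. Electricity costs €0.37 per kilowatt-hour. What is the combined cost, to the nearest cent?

€106.99

hair dryer: Runtime = 120 min × 58 = 6960 min = 116 h
hair dryer: 1.84 kW × 116 h = 213.44 kWh
heated towel rail: Runtime = 10 min × 14 = 140 min = 2.333333… h
heated towel rail: 0.09 kW × 2.333333… h = 0.21 kWh
server: 0.25 kW × 42 h = 10.5 kWh
microwave oven: Runtime = 5 h/week × 13 weeks = 65 h
microwave oven: 1 kW × 65 h = 65 kWh
Total energy = 289.15 kWh
Cost = 289.15 × €0.37 = €106.99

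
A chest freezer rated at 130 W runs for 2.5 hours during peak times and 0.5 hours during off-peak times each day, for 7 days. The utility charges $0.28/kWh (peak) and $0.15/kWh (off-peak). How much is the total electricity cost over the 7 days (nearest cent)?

$0.71

Peak energy = 0.13 kW × 2.5 h × 7 = 2.275 kWh
Off-peak energy = 0.13 kW × 0.5 h × 7 = 0.455 kWh
Cost = 2.275 × $0.28 + 0.455 × $0.15 = $0.637 + $0.06825 = $0.71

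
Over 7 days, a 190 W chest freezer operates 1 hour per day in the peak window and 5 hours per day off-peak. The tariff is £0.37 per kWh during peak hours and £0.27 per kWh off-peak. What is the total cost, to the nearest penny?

£2.29

Peak energy = 0.19 kW × 1 h × 7 = 1.33 kWh
Off-peak energy = 0.19 kW × 5 h × 7 = 6.65 kWh
Cost = 1.33 × £0.37 + 6.65 × £0.27 = £0.4921 + £1.7955 = £2.29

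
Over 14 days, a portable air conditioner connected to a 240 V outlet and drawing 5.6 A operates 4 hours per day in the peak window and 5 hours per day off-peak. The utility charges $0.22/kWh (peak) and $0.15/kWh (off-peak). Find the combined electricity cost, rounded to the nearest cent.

$30.67

Power = 5.6 A × 240 V = 1344 W = 1.344 kW
Peak energy = 1.344 kW × 4 h × 14 = 75.264 kWh
Off-peak energy = 1.344 kW × 5 h × 14 = 94.08 kWh
Cost = 75.264 × $0.22 + 94.08 × $0.15 = $16.55808 + $14.112 = $30.67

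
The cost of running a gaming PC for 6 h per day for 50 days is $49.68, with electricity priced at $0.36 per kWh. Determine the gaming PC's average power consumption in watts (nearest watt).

Energy = $49.68 ÷ $0.36/kWh = 138 kWh
Runtime = 6 h/day × 50 days = 300 h
Power = 138 kWh ÷ 300 h = 0.46 kW = 460 W

460 W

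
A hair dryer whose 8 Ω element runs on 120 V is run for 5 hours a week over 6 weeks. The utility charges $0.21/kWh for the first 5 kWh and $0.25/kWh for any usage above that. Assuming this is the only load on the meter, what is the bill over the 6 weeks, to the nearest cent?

$13.30

Power = V²/R = 120²/8 = 1800 W = 1.8 kW
Runtime = 5 h/week × 6 weeks = 30 h
Energy = 1.8 kW × 30 h = 54 kWh
Tier 1 (0–5 kWh): 5 × $0.21 = $1.05
Above 5 kWh: 49 × $0.25 = $12.25
Bill = $13.30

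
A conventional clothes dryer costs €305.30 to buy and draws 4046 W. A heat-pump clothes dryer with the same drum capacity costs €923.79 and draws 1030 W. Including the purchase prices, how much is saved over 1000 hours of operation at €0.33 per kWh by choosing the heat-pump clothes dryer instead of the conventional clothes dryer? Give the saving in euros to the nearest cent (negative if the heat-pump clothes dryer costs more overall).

conventional clothes dryer: €305.30 + (4046/1000) kW × 1000 h × €0.33 = €305.30 + €1335.18 = €1640.48
heat-pump clothes dryer: €923.79 + (1030/1000) kW × 1000 h × €0.33 = €923.79 + €339.9 = €1263.69
Saving = €1640.48 − €1263.69 = €376.79

€376.79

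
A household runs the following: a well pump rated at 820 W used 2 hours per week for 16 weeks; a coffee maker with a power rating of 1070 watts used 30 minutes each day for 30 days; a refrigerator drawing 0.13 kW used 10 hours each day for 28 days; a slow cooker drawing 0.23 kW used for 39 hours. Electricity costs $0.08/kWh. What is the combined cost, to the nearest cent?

well pump: Runtime = 2 h/week × 16 weeks = 32 h
well pump: 0.82 kW × 32 h = 26.24 kWh
coffee maker: Runtime = 30 min × 30 = 900 min = 15 h
coffee maker: 1.07 kW × 15 h = 16.05 kWh
refrigerator: Runtime = 10 h/day × 28 days = 280 h
refrigerator: 0.13 kW × 280 h = 36.4 kWh
slow cooker: 0.23 kW × 39 h = 8.97 kWh
Total energy = 87.66 kWh
Cost = 87.66 × $0.08 = $7.01

$7.01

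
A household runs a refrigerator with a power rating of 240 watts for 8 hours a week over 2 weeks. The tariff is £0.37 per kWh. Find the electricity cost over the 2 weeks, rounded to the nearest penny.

Runtime = 8 h/week × 2 weeks = 16 h
Energy = 0.24 kW × 16 h = 3.84 kWh
Cost = 3.84 kWh × £0.37/kWh = £1.42

£1.42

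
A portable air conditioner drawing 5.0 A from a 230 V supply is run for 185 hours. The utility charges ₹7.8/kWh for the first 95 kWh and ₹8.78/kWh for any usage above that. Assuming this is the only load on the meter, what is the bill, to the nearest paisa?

₹1774.85

Power = 5.0 A × 230 V = 1150 W = 1.15 kW
Energy = 1.15 kW × 185 h = 212.75 kWh
Tier 1 (0–95 kWh): 95 × ₹7.8 = ₹741
Above 95 kWh: 117.75 × ₹8.78 = ₹1033.845
Bill = ₹1774.85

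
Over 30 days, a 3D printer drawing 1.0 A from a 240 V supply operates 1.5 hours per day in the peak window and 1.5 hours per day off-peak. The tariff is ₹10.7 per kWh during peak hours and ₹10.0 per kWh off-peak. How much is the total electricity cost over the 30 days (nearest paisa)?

₹223.56

Power = 1.0 A × 240 V = 240 W = 0.24 kW
Peak energy = 0.24 kW × 1.5 h × 30 = 10.8 kWh
Off-peak energy = 0.24 kW × 1.5 h × 30 = 10.8 kWh
Cost = 10.8 × ₹10.7 + 10.8 × ₹10.0 = ₹115.56 + ₹108 = ₹223.56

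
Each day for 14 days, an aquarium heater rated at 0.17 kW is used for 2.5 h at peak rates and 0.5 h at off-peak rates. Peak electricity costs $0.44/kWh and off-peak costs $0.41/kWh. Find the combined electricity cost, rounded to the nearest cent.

$3.11

Peak energy = 0.17 kW × 2.5 h × 14 = 5.95 kWh
Off-peak energy = 0.17 kW × 0.5 h × 14 = 1.19 kWh
Cost = 5.95 × $0.44 + 1.19 × $0.41 = $2.618 + $0.4879 = $3.11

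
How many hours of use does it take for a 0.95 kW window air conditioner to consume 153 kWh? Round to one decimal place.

Hours = 153 kWh ÷ 0.95 kW = 161.1 h

161.1 h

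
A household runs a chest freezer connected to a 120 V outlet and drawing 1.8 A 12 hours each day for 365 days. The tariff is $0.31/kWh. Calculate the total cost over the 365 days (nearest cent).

Power = 1.8 A × 120 V = 216 W = 0.216 kW
Runtime = 12 h/day × 365 days = 4380 h
Energy = 0.216 kW × 4380 h = 946.08 kWh
Cost = 946.08 kWh × $0.31/kWh = $293.28

$293.28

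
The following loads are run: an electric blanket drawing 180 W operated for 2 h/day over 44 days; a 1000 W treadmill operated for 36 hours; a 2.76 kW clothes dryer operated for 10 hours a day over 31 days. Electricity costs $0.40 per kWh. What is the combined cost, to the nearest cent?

electric blanket: Runtime = 2 h/day × 44 days = 88 h
electric blanket: 0.18 kW × 88 h = 15.84 kWh
treadmill: 1 kW × 36 h = 36 kWh
clothes dryer: Runtime = 10 h/day × 31 days = 310 h
clothes dryer: 2.76 kW × 310 h = 855.6 kWh
Total energy = 907.44 kWh
Cost = 907.44 × $0.40 = $362.98

$362.98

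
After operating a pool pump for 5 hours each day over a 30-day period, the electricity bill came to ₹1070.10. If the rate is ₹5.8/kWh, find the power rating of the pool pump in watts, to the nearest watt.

Energy = ₹1070.10 ÷ ₹5.8/kWh = 184.5 kWh
Runtime = 5 h/day × 30 days = 150 h
Power = 184.5 kWh ÷ 150 h = 1.23 kW = 1230 W

1230 W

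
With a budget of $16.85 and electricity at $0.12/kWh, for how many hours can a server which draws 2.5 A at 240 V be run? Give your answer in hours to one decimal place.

Power = 2.5 A × 240 V = 600 W = 0.6 kW
Energy available = $16.85 ÷ $0.12/kWh = 140.4167 kWh
Hours = 140.4167 kWh ÷ 0.6 kW = 234.0 h

234.0 h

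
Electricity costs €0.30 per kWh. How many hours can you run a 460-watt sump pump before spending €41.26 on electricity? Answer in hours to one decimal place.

299.0 h

Energy available = €41.26 ÷ €0.30/kWh = 137.5333 kWh
Hours = 137.5333 kWh ÷ 0.46 kW = 299.0 h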